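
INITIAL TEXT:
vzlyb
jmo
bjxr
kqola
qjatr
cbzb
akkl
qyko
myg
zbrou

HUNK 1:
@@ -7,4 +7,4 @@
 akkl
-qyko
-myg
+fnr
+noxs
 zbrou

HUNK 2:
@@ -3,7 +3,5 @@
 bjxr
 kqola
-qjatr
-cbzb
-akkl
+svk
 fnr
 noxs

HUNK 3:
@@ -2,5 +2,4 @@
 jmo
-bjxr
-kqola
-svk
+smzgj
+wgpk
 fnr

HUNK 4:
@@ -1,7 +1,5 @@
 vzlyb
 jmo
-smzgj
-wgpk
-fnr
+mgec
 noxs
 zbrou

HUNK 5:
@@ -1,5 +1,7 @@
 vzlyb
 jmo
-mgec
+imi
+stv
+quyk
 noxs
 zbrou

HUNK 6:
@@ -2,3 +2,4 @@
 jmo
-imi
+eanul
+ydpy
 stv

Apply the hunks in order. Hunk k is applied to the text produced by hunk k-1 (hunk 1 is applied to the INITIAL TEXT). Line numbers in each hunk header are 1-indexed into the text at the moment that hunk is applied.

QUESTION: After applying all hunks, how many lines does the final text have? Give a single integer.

Answer: 8

Derivation:
Hunk 1: at line 7 remove [qyko,myg] add [fnr,noxs] -> 10 lines: vzlyb jmo bjxr kqola qjatr cbzb akkl fnr noxs zbrou
Hunk 2: at line 3 remove [qjatr,cbzb,akkl] add [svk] -> 8 lines: vzlyb jmo bjxr kqola svk fnr noxs zbrou
Hunk 3: at line 2 remove [bjxr,kqola,svk] add [smzgj,wgpk] -> 7 lines: vzlyb jmo smzgj wgpk fnr noxs zbrou
Hunk 4: at line 1 remove [smzgj,wgpk,fnr] add [mgec] -> 5 lines: vzlyb jmo mgec noxs zbrou
Hunk 5: at line 1 remove [mgec] add [imi,stv,quyk] -> 7 lines: vzlyb jmo imi stv quyk noxs zbrou
Hunk 6: at line 2 remove [imi] add [eanul,ydpy] -> 8 lines: vzlyb jmo eanul ydpy stv quyk noxs zbrou
Final line count: 8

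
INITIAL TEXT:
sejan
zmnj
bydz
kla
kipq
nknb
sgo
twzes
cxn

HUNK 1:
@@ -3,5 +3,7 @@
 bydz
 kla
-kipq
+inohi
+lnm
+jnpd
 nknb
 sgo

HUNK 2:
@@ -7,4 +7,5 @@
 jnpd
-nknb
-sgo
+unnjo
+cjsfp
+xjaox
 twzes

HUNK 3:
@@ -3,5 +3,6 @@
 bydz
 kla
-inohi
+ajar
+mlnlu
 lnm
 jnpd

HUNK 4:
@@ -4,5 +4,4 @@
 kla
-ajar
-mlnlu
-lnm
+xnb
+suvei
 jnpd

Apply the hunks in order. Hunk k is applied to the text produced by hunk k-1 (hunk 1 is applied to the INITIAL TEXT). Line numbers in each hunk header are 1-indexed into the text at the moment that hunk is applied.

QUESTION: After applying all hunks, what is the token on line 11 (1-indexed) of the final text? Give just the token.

Hunk 1: at line 3 remove [kipq] add [inohi,lnm,jnpd] -> 11 lines: sejan zmnj bydz kla inohi lnm jnpd nknb sgo twzes cxn
Hunk 2: at line 7 remove [nknb,sgo] add [unnjo,cjsfp,xjaox] -> 12 lines: sejan zmnj bydz kla inohi lnm jnpd unnjo cjsfp xjaox twzes cxn
Hunk 3: at line 3 remove [inohi] add [ajar,mlnlu] -> 13 lines: sejan zmnj bydz kla ajar mlnlu lnm jnpd unnjo cjsfp xjaox twzes cxn
Hunk 4: at line 4 remove [ajar,mlnlu,lnm] add [xnb,suvei] -> 12 lines: sejan zmnj bydz kla xnb suvei jnpd unnjo cjsfp xjaox twzes cxn
Final line 11: twzes

Answer: twzes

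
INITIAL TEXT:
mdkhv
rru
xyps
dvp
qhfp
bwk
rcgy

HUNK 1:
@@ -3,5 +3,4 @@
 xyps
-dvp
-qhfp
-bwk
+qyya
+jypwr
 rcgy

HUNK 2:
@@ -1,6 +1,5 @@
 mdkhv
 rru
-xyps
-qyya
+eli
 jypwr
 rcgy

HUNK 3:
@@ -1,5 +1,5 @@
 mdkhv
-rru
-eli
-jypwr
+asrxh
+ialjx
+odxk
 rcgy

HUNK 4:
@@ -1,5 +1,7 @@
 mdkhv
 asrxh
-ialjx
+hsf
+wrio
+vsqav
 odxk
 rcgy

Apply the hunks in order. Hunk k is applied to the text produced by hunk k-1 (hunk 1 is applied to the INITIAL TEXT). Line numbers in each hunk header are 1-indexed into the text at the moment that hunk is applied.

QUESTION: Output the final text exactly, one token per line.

Answer: mdkhv
asrxh
hsf
wrio
vsqav
odxk
rcgy

Derivation:
Hunk 1: at line 3 remove [dvp,qhfp,bwk] add [qyya,jypwr] -> 6 lines: mdkhv rru xyps qyya jypwr rcgy
Hunk 2: at line 1 remove [xyps,qyya] add [eli] -> 5 lines: mdkhv rru eli jypwr rcgy
Hunk 3: at line 1 remove [rru,eli,jypwr] add [asrxh,ialjx,odxk] -> 5 lines: mdkhv asrxh ialjx odxk rcgy
Hunk 4: at line 1 remove [ialjx] add [hsf,wrio,vsqav] -> 7 lines: mdkhv asrxh hsf wrio vsqav odxk rcgy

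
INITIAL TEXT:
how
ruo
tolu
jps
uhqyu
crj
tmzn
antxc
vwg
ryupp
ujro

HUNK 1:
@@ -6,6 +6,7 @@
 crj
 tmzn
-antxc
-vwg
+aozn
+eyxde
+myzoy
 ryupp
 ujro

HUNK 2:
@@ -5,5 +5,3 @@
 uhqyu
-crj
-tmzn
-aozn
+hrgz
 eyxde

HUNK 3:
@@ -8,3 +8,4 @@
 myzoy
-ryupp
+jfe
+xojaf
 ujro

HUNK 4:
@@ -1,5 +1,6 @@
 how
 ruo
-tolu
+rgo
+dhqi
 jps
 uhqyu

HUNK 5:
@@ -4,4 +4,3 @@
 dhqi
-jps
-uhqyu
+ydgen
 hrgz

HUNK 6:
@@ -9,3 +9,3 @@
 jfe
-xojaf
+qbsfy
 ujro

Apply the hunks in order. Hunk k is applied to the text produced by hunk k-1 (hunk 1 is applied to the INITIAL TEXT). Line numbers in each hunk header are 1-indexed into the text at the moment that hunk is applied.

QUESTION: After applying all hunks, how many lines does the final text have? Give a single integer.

Answer: 11

Derivation:
Hunk 1: at line 6 remove [antxc,vwg] add [aozn,eyxde,myzoy] -> 12 lines: how ruo tolu jps uhqyu crj tmzn aozn eyxde myzoy ryupp ujro
Hunk 2: at line 5 remove [crj,tmzn,aozn] add [hrgz] -> 10 lines: how ruo tolu jps uhqyu hrgz eyxde myzoy ryupp ujro
Hunk 3: at line 8 remove [ryupp] add [jfe,xojaf] -> 11 lines: how ruo tolu jps uhqyu hrgz eyxde myzoy jfe xojaf ujro
Hunk 4: at line 1 remove [tolu] add [rgo,dhqi] -> 12 lines: how ruo rgo dhqi jps uhqyu hrgz eyxde myzoy jfe xojaf ujro
Hunk 5: at line 4 remove [jps,uhqyu] add [ydgen] -> 11 lines: how ruo rgo dhqi ydgen hrgz eyxde myzoy jfe xojaf ujro
Hunk 6: at line 9 remove [xojaf] add [qbsfy] -> 11 lines: how ruo rgo dhqi ydgen hrgz eyxde myzoy jfe qbsfy ujro
Final line count: 11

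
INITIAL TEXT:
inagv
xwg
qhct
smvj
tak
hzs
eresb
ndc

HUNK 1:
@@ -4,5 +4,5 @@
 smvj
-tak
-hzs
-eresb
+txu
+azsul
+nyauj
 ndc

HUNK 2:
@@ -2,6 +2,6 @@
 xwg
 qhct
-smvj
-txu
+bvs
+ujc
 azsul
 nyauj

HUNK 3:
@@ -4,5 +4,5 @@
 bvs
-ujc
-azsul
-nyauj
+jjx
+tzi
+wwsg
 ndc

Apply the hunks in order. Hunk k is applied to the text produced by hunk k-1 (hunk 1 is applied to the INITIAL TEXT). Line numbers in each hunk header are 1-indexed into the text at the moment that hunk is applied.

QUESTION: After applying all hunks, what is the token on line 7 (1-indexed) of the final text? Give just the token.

Answer: wwsg

Derivation:
Hunk 1: at line 4 remove [tak,hzs,eresb] add [txu,azsul,nyauj] -> 8 lines: inagv xwg qhct smvj txu azsul nyauj ndc
Hunk 2: at line 2 remove [smvj,txu] add [bvs,ujc] -> 8 lines: inagv xwg qhct bvs ujc azsul nyauj ndc
Hunk 3: at line 4 remove [ujc,azsul,nyauj] add [jjx,tzi,wwsg] -> 8 lines: inagv xwg qhct bvs jjx tzi wwsg ndc
Final line 7: wwsg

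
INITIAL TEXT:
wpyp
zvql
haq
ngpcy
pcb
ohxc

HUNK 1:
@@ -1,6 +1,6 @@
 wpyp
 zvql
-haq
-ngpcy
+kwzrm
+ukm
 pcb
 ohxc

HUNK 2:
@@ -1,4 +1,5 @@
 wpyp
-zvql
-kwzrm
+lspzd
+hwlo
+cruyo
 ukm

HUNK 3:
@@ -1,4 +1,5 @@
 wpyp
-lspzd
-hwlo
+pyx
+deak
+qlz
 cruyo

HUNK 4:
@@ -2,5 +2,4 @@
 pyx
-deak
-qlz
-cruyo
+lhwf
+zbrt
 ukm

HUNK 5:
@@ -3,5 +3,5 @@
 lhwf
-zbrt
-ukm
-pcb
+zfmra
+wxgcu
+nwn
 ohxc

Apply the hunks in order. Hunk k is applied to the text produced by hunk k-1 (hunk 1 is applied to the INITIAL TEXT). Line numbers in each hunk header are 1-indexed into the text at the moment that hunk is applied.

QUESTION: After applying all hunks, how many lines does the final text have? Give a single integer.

Hunk 1: at line 1 remove [haq,ngpcy] add [kwzrm,ukm] -> 6 lines: wpyp zvql kwzrm ukm pcb ohxc
Hunk 2: at line 1 remove [zvql,kwzrm] add [lspzd,hwlo,cruyo] -> 7 lines: wpyp lspzd hwlo cruyo ukm pcb ohxc
Hunk 3: at line 1 remove [lspzd,hwlo] add [pyx,deak,qlz] -> 8 lines: wpyp pyx deak qlz cruyo ukm pcb ohxc
Hunk 4: at line 2 remove [deak,qlz,cruyo] add [lhwf,zbrt] -> 7 lines: wpyp pyx lhwf zbrt ukm pcb ohxc
Hunk 5: at line 3 remove [zbrt,ukm,pcb] add [zfmra,wxgcu,nwn] -> 7 lines: wpyp pyx lhwf zfmra wxgcu nwn ohxc
Final line count: 7

Answer: 7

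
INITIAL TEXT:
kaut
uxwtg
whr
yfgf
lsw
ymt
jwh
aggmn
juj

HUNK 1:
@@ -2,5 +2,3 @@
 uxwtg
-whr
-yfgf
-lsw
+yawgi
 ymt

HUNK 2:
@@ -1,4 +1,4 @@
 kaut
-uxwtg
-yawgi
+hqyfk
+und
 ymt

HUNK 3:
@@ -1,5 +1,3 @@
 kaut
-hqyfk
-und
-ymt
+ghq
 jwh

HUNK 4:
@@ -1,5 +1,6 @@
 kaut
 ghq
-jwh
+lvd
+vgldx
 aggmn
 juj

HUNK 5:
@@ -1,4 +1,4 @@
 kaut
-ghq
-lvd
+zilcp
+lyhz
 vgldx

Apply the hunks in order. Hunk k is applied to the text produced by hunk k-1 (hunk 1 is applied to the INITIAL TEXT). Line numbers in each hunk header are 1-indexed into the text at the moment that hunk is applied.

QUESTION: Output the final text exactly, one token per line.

Answer: kaut
zilcp
lyhz
vgldx
aggmn
juj

Derivation:
Hunk 1: at line 2 remove [whr,yfgf,lsw] add [yawgi] -> 7 lines: kaut uxwtg yawgi ymt jwh aggmn juj
Hunk 2: at line 1 remove [uxwtg,yawgi] add [hqyfk,und] -> 7 lines: kaut hqyfk und ymt jwh aggmn juj
Hunk 3: at line 1 remove [hqyfk,und,ymt] add [ghq] -> 5 lines: kaut ghq jwh aggmn juj
Hunk 4: at line 1 remove [jwh] add [lvd,vgldx] -> 6 lines: kaut ghq lvd vgldx aggmn juj
Hunk 5: at line 1 remove [ghq,lvd] add [zilcp,lyhz] -> 6 lines: kaut zilcp lyhz vgldx aggmn juj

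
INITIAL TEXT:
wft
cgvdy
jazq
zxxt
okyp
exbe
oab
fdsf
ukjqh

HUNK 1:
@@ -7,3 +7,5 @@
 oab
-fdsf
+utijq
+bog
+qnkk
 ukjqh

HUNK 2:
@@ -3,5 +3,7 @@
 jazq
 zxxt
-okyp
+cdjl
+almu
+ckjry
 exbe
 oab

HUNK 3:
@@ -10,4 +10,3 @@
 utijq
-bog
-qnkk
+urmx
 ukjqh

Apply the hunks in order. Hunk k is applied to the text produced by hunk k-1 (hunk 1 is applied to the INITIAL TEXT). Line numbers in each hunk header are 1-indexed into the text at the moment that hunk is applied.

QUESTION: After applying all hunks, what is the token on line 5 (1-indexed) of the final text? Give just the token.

Answer: cdjl

Derivation:
Hunk 1: at line 7 remove [fdsf] add [utijq,bog,qnkk] -> 11 lines: wft cgvdy jazq zxxt okyp exbe oab utijq bog qnkk ukjqh
Hunk 2: at line 3 remove [okyp] add [cdjl,almu,ckjry] -> 13 lines: wft cgvdy jazq zxxt cdjl almu ckjry exbe oab utijq bog qnkk ukjqh
Hunk 3: at line 10 remove [bog,qnkk] add [urmx] -> 12 lines: wft cgvdy jazq zxxt cdjl almu ckjry exbe oab utijq urmx ukjqh
Final line 5: cdjl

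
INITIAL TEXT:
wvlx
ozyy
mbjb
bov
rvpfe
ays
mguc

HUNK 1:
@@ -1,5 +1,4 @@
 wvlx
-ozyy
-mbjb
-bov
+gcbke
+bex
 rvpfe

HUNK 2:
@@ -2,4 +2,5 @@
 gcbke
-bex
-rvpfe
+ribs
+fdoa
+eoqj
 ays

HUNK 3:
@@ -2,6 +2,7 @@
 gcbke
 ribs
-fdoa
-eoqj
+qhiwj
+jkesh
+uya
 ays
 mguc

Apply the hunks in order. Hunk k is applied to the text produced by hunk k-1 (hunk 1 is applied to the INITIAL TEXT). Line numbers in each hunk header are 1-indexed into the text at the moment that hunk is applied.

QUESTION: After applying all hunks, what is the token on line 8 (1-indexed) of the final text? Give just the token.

Hunk 1: at line 1 remove [ozyy,mbjb,bov] add [gcbke,bex] -> 6 lines: wvlx gcbke bex rvpfe ays mguc
Hunk 2: at line 2 remove [bex,rvpfe] add [ribs,fdoa,eoqj] -> 7 lines: wvlx gcbke ribs fdoa eoqj ays mguc
Hunk 3: at line 2 remove [fdoa,eoqj] add [qhiwj,jkesh,uya] -> 8 lines: wvlx gcbke ribs qhiwj jkesh uya ays mguc
Final line 8: mguc

Answer: mguc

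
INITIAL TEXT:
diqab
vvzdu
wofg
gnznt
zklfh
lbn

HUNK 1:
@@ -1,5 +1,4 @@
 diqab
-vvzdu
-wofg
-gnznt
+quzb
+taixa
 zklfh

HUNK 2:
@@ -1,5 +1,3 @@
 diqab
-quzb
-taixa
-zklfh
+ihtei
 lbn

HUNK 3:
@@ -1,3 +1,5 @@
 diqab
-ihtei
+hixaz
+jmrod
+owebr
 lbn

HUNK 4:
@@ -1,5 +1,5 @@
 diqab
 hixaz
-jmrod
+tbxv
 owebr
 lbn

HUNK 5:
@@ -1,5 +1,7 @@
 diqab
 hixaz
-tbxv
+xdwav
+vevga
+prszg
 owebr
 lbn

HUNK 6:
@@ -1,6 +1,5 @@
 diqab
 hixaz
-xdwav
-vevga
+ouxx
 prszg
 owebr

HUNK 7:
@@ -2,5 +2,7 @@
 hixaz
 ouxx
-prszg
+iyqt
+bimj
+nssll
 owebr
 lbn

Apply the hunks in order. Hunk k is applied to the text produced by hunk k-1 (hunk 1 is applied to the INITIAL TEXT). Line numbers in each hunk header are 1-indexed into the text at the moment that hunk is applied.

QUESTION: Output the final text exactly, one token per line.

Hunk 1: at line 1 remove [vvzdu,wofg,gnznt] add [quzb,taixa] -> 5 lines: diqab quzb taixa zklfh lbn
Hunk 2: at line 1 remove [quzb,taixa,zklfh] add [ihtei] -> 3 lines: diqab ihtei lbn
Hunk 3: at line 1 remove [ihtei] add [hixaz,jmrod,owebr] -> 5 lines: diqab hixaz jmrod owebr lbn
Hunk 4: at line 1 remove [jmrod] add [tbxv] -> 5 lines: diqab hixaz tbxv owebr lbn
Hunk 5: at line 1 remove [tbxv] add [xdwav,vevga,prszg] -> 7 lines: diqab hixaz xdwav vevga prszg owebr lbn
Hunk 6: at line 1 remove [xdwav,vevga] add [ouxx] -> 6 lines: diqab hixaz ouxx prszg owebr lbn
Hunk 7: at line 2 remove [prszg] add [iyqt,bimj,nssll] -> 8 lines: diqab hixaz ouxx iyqt bimj nssll owebr lbn

Answer: diqab
hixaz
ouxx
iyqt
bimj
nssll
owebr
lbn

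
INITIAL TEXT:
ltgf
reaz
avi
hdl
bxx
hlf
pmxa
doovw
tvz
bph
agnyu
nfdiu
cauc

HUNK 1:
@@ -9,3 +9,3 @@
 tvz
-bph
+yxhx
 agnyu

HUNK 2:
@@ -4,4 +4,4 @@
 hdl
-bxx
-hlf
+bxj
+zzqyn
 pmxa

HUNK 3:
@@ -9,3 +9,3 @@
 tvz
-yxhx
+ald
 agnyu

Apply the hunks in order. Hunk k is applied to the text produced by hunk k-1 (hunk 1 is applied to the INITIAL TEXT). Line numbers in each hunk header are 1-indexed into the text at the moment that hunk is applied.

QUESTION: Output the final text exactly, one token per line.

Answer: ltgf
reaz
avi
hdl
bxj
zzqyn
pmxa
doovw
tvz
ald
agnyu
nfdiu
cauc

Derivation:
Hunk 1: at line 9 remove [bph] add [yxhx] -> 13 lines: ltgf reaz avi hdl bxx hlf pmxa doovw tvz yxhx agnyu nfdiu cauc
Hunk 2: at line 4 remove [bxx,hlf] add [bxj,zzqyn] -> 13 lines: ltgf reaz avi hdl bxj zzqyn pmxa doovw tvz yxhx agnyu nfdiu cauc
Hunk 3: at line 9 remove [yxhx] add [ald] -> 13 lines: ltgf reaz avi hdl bxj zzqyn pmxa doovw tvz ald agnyu nfdiu cauc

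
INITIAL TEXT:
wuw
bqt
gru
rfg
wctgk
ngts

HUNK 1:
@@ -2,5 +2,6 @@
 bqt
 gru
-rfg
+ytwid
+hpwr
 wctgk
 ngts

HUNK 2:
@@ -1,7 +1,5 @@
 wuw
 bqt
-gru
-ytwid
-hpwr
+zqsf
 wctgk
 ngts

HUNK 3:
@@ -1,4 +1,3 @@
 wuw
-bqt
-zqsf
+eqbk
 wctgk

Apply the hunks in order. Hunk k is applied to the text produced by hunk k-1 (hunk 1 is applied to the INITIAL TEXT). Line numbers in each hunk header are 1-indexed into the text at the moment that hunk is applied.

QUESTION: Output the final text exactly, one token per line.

Hunk 1: at line 2 remove [rfg] add [ytwid,hpwr] -> 7 lines: wuw bqt gru ytwid hpwr wctgk ngts
Hunk 2: at line 1 remove [gru,ytwid,hpwr] add [zqsf] -> 5 lines: wuw bqt zqsf wctgk ngts
Hunk 3: at line 1 remove [bqt,zqsf] add [eqbk] -> 4 lines: wuw eqbk wctgk ngts

Answer: wuw
eqbk
wctgk
ngts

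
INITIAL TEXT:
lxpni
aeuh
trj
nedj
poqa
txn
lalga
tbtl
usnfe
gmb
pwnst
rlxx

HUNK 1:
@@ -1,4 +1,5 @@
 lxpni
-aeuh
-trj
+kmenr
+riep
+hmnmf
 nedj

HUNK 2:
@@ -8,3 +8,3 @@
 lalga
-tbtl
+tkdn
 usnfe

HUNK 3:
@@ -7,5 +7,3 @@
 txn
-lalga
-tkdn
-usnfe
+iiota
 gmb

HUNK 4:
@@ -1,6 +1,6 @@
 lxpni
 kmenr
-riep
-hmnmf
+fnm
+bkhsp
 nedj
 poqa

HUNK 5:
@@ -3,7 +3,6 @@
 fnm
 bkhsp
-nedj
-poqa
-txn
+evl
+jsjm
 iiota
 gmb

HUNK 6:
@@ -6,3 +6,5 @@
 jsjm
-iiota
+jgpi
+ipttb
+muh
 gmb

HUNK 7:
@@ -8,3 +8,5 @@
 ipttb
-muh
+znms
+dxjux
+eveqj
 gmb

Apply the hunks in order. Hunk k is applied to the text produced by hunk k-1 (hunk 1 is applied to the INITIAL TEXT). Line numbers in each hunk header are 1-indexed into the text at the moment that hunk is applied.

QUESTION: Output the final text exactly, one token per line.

Hunk 1: at line 1 remove [aeuh,trj] add [kmenr,riep,hmnmf] -> 13 lines: lxpni kmenr riep hmnmf nedj poqa txn lalga tbtl usnfe gmb pwnst rlxx
Hunk 2: at line 8 remove [tbtl] add [tkdn] -> 13 lines: lxpni kmenr riep hmnmf nedj poqa txn lalga tkdn usnfe gmb pwnst rlxx
Hunk 3: at line 7 remove [lalga,tkdn,usnfe] add [iiota] -> 11 lines: lxpni kmenr riep hmnmf nedj poqa txn iiota gmb pwnst rlxx
Hunk 4: at line 1 remove [riep,hmnmf] add [fnm,bkhsp] -> 11 lines: lxpni kmenr fnm bkhsp nedj poqa txn iiota gmb pwnst rlxx
Hunk 5: at line 3 remove [nedj,poqa,txn] add [evl,jsjm] -> 10 lines: lxpni kmenr fnm bkhsp evl jsjm iiota gmb pwnst rlxx
Hunk 6: at line 6 remove [iiota] add [jgpi,ipttb,muh] -> 12 lines: lxpni kmenr fnm bkhsp evl jsjm jgpi ipttb muh gmb pwnst rlxx
Hunk 7: at line 8 remove [muh] add [znms,dxjux,eveqj] -> 14 lines: lxpni kmenr fnm bkhsp evl jsjm jgpi ipttb znms dxjux eveqj gmb pwnst rlxx

Answer: lxpni
kmenr
fnm
bkhsp
evl
jsjm
jgpi
ipttb
znms
dxjux
eveqj
gmb
pwnst
rlxx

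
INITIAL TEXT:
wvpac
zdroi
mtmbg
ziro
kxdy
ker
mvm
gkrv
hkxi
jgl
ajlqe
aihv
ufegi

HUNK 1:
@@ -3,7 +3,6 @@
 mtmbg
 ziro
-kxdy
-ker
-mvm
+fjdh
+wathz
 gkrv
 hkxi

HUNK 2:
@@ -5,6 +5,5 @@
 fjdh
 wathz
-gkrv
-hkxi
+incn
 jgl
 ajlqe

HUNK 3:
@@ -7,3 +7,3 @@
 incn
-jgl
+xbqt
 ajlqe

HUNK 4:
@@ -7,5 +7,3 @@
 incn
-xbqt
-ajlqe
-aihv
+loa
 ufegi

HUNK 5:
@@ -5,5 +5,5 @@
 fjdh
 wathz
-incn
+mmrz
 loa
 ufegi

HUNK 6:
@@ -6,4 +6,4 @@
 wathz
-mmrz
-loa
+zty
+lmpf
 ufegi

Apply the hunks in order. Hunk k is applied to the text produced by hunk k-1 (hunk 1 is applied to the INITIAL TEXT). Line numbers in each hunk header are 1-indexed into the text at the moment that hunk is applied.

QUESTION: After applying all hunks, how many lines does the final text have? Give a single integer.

Answer: 9

Derivation:
Hunk 1: at line 3 remove [kxdy,ker,mvm] add [fjdh,wathz] -> 12 lines: wvpac zdroi mtmbg ziro fjdh wathz gkrv hkxi jgl ajlqe aihv ufegi
Hunk 2: at line 5 remove [gkrv,hkxi] add [incn] -> 11 lines: wvpac zdroi mtmbg ziro fjdh wathz incn jgl ajlqe aihv ufegi
Hunk 3: at line 7 remove [jgl] add [xbqt] -> 11 lines: wvpac zdroi mtmbg ziro fjdh wathz incn xbqt ajlqe aihv ufegi
Hunk 4: at line 7 remove [xbqt,ajlqe,aihv] add [loa] -> 9 lines: wvpac zdroi mtmbg ziro fjdh wathz incn loa ufegi
Hunk 5: at line 5 remove [incn] add [mmrz] -> 9 lines: wvpac zdroi mtmbg ziro fjdh wathz mmrz loa ufegi
Hunk 6: at line 6 remove [mmrz,loa] add [zty,lmpf] -> 9 lines: wvpac zdroi mtmbg ziro fjdh wathz zty lmpf ufegi
Final line count: 9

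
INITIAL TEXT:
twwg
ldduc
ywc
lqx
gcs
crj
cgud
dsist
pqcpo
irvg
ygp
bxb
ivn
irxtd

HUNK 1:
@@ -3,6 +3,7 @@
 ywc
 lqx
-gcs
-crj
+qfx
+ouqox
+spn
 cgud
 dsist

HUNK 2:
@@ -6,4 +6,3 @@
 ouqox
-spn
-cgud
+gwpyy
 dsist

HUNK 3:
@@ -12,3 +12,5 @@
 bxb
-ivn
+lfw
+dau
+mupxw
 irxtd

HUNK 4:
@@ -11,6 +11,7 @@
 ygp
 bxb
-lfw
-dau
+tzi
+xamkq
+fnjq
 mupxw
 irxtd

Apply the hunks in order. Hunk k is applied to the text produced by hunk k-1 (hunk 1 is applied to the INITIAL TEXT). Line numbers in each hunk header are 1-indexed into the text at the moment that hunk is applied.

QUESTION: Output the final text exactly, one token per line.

Answer: twwg
ldduc
ywc
lqx
qfx
ouqox
gwpyy
dsist
pqcpo
irvg
ygp
bxb
tzi
xamkq
fnjq
mupxw
irxtd

Derivation:
Hunk 1: at line 3 remove [gcs,crj] add [qfx,ouqox,spn] -> 15 lines: twwg ldduc ywc lqx qfx ouqox spn cgud dsist pqcpo irvg ygp bxb ivn irxtd
Hunk 2: at line 6 remove [spn,cgud] add [gwpyy] -> 14 lines: twwg ldduc ywc lqx qfx ouqox gwpyy dsist pqcpo irvg ygp bxb ivn irxtd
Hunk 3: at line 12 remove [ivn] add [lfw,dau,mupxw] -> 16 lines: twwg ldduc ywc lqx qfx ouqox gwpyy dsist pqcpo irvg ygp bxb lfw dau mupxw irxtd
Hunk 4: at line 11 remove [lfw,dau] add [tzi,xamkq,fnjq] -> 17 lines: twwg ldduc ywc lqx qfx ouqox gwpyy dsist pqcpo irvg ygp bxb tzi xamkq fnjq mupxw irxtd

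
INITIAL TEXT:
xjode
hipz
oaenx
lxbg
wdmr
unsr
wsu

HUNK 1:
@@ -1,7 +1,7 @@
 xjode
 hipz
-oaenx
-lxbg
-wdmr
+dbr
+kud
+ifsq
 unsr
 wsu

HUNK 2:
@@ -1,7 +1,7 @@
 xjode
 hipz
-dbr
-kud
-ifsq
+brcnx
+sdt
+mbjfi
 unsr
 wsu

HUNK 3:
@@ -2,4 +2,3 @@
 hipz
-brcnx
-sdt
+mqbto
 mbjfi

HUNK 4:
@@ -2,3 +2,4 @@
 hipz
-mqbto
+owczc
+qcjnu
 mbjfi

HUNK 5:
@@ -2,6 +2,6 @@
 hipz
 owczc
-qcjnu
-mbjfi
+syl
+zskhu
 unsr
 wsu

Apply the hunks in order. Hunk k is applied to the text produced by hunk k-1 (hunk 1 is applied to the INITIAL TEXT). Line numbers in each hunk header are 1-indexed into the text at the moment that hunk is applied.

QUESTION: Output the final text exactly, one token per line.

Hunk 1: at line 1 remove [oaenx,lxbg,wdmr] add [dbr,kud,ifsq] -> 7 lines: xjode hipz dbr kud ifsq unsr wsu
Hunk 2: at line 1 remove [dbr,kud,ifsq] add [brcnx,sdt,mbjfi] -> 7 lines: xjode hipz brcnx sdt mbjfi unsr wsu
Hunk 3: at line 2 remove [brcnx,sdt] add [mqbto] -> 6 lines: xjode hipz mqbto mbjfi unsr wsu
Hunk 4: at line 2 remove [mqbto] add [owczc,qcjnu] -> 7 lines: xjode hipz owczc qcjnu mbjfi unsr wsu
Hunk 5: at line 2 remove [qcjnu,mbjfi] add [syl,zskhu] -> 7 lines: xjode hipz owczc syl zskhu unsr wsu

Answer: xjode
hipz
owczc
syl
zskhu
unsr
wsu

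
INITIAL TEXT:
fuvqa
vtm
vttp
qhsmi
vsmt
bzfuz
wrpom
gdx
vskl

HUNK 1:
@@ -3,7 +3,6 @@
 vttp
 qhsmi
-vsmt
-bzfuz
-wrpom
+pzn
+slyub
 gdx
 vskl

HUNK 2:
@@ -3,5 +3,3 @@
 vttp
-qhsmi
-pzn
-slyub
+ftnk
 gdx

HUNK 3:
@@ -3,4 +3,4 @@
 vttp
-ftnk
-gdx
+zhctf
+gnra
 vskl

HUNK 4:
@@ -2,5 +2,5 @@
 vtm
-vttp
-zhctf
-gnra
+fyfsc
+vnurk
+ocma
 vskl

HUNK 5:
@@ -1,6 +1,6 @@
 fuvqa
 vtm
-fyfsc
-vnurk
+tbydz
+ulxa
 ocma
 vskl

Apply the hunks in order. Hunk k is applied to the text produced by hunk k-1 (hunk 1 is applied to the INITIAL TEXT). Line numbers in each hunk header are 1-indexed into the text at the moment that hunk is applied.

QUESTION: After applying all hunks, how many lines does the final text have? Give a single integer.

Answer: 6

Derivation:
Hunk 1: at line 3 remove [vsmt,bzfuz,wrpom] add [pzn,slyub] -> 8 lines: fuvqa vtm vttp qhsmi pzn slyub gdx vskl
Hunk 2: at line 3 remove [qhsmi,pzn,slyub] add [ftnk] -> 6 lines: fuvqa vtm vttp ftnk gdx vskl
Hunk 3: at line 3 remove [ftnk,gdx] add [zhctf,gnra] -> 6 lines: fuvqa vtm vttp zhctf gnra vskl
Hunk 4: at line 2 remove [vttp,zhctf,gnra] add [fyfsc,vnurk,ocma] -> 6 lines: fuvqa vtm fyfsc vnurk ocma vskl
Hunk 5: at line 1 remove [fyfsc,vnurk] add [tbydz,ulxa] -> 6 lines: fuvqa vtm tbydz ulxa ocma vskl
Final line count: 6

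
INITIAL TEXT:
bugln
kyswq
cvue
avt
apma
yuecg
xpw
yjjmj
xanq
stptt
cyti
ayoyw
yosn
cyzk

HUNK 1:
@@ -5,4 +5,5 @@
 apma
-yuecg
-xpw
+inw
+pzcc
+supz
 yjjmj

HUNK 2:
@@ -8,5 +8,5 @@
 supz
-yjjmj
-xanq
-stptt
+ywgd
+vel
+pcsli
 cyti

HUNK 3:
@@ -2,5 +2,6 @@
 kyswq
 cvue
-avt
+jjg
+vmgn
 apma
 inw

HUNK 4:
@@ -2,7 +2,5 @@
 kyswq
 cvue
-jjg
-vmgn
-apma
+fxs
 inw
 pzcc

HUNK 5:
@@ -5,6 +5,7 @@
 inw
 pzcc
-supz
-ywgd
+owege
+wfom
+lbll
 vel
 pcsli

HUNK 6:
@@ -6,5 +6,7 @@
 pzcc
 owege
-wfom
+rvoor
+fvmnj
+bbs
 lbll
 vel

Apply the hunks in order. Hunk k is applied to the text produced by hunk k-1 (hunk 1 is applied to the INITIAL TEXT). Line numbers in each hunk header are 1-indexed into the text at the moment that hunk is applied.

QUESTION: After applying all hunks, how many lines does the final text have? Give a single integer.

Answer: 17

Derivation:
Hunk 1: at line 5 remove [yuecg,xpw] add [inw,pzcc,supz] -> 15 lines: bugln kyswq cvue avt apma inw pzcc supz yjjmj xanq stptt cyti ayoyw yosn cyzk
Hunk 2: at line 8 remove [yjjmj,xanq,stptt] add [ywgd,vel,pcsli] -> 15 lines: bugln kyswq cvue avt apma inw pzcc supz ywgd vel pcsli cyti ayoyw yosn cyzk
Hunk 3: at line 2 remove [avt] add [jjg,vmgn] -> 16 lines: bugln kyswq cvue jjg vmgn apma inw pzcc supz ywgd vel pcsli cyti ayoyw yosn cyzk
Hunk 4: at line 2 remove [jjg,vmgn,apma] add [fxs] -> 14 lines: bugln kyswq cvue fxs inw pzcc supz ywgd vel pcsli cyti ayoyw yosn cyzk
Hunk 5: at line 5 remove [supz,ywgd] add [owege,wfom,lbll] -> 15 lines: bugln kyswq cvue fxs inw pzcc owege wfom lbll vel pcsli cyti ayoyw yosn cyzk
Hunk 6: at line 6 remove [wfom] add [rvoor,fvmnj,bbs] -> 17 lines: bugln kyswq cvue fxs inw pzcc owege rvoor fvmnj bbs lbll vel pcsli cyti ayoyw yosn cyzk
Final line count: 17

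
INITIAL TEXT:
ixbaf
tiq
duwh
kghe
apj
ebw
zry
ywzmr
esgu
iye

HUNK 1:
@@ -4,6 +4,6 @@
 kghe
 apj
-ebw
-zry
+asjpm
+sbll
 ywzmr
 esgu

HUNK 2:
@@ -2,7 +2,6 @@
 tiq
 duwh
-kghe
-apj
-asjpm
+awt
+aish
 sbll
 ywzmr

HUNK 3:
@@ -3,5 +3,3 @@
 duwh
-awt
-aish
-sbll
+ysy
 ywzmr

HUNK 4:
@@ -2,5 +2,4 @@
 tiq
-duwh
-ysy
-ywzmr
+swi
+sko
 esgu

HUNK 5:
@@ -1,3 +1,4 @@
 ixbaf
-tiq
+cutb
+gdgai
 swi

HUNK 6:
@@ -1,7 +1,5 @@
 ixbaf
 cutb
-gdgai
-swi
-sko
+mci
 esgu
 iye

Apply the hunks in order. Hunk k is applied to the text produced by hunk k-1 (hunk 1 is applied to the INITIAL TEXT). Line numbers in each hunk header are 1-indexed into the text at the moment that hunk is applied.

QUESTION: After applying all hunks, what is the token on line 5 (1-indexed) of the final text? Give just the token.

Answer: iye

Derivation:
Hunk 1: at line 4 remove [ebw,zry] add [asjpm,sbll] -> 10 lines: ixbaf tiq duwh kghe apj asjpm sbll ywzmr esgu iye
Hunk 2: at line 2 remove [kghe,apj,asjpm] add [awt,aish] -> 9 lines: ixbaf tiq duwh awt aish sbll ywzmr esgu iye
Hunk 3: at line 3 remove [awt,aish,sbll] add [ysy] -> 7 lines: ixbaf tiq duwh ysy ywzmr esgu iye
Hunk 4: at line 2 remove [duwh,ysy,ywzmr] add [swi,sko] -> 6 lines: ixbaf tiq swi sko esgu iye
Hunk 5: at line 1 remove [tiq] add [cutb,gdgai] -> 7 lines: ixbaf cutb gdgai swi sko esgu iye
Hunk 6: at line 1 remove [gdgai,swi,sko] add [mci] -> 5 lines: ixbaf cutb mci esgu iye
Final line 5: iye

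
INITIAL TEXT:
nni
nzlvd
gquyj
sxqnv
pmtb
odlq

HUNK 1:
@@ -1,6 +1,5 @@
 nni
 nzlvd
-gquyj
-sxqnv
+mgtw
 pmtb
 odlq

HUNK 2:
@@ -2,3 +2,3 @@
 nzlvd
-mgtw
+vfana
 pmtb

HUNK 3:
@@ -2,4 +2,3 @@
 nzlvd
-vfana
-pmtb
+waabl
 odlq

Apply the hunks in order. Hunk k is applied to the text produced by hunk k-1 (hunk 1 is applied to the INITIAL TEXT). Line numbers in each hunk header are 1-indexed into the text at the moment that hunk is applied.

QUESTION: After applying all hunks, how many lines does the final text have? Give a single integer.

Hunk 1: at line 1 remove [gquyj,sxqnv] add [mgtw] -> 5 lines: nni nzlvd mgtw pmtb odlq
Hunk 2: at line 2 remove [mgtw] add [vfana] -> 5 lines: nni nzlvd vfana pmtb odlq
Hunk 3: at line 2 remove [vfana,pmtb] add [waabl] -> 4 lines: nni nzlvd waabl odlq
Final line count: 4

Answer: 4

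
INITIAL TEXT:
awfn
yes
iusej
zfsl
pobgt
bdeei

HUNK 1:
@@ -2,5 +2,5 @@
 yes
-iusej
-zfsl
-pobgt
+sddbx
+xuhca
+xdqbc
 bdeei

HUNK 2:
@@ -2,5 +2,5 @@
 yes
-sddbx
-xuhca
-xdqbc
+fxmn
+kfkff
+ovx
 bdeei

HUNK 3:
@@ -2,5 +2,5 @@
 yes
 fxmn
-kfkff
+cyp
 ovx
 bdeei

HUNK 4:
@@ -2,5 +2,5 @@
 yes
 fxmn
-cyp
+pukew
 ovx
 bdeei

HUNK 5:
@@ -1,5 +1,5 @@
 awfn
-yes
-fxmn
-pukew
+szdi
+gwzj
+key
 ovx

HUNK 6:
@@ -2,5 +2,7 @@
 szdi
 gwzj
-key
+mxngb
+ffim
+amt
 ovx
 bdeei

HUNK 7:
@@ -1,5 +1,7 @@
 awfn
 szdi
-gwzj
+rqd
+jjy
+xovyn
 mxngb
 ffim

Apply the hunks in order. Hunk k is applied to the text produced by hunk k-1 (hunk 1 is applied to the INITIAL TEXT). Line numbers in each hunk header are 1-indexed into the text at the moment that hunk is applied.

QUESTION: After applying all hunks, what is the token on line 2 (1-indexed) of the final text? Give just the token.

Answer: szdi

Derivation:
Hunk 1: at line 2 remove [iusej,zfsl,pobgt] add [sddbx,xuhca,xdqbc] -> 6 lines: awfn yes sddbx xuhca xdqbc bdeei
Hunk 2: at line 2 remove [sddbx,xuhca,xdqbc] add [fxmn,kfkff,ovx] -> 6 lines: awfn yes fxmn kfkff ovx bdeei
Hunk 3: at line 2 remove [kfkff] add [cyp] -> 6 lines: awfn yes fxmn cyp ovx bdeei
Hunk 4: at line 2 remove [cyp] add [pukew] -> 6 lines: awfn yes fxmn pukew ovx bdeei
Hunk 5: at line 1 remove [yes,fxmn,pukew] add [szdi,gwzj,key] -> 6 lines: awfn szdi gwzj key ovx bdeei
Hunk 6: at line 2 remove [key] add [mxngb,ffim,amt] -> 8 lines: awfn szdi gwzj mxngb ffim amt ovx bdeei
Hunk 7: at line 1 remove [gwzj] add [rqd,jjy,xovyn] -> 10 lines: awfn szdi rqd jjy xovyn mxngb ffim amt ovx bdeei
Final line 2: szdi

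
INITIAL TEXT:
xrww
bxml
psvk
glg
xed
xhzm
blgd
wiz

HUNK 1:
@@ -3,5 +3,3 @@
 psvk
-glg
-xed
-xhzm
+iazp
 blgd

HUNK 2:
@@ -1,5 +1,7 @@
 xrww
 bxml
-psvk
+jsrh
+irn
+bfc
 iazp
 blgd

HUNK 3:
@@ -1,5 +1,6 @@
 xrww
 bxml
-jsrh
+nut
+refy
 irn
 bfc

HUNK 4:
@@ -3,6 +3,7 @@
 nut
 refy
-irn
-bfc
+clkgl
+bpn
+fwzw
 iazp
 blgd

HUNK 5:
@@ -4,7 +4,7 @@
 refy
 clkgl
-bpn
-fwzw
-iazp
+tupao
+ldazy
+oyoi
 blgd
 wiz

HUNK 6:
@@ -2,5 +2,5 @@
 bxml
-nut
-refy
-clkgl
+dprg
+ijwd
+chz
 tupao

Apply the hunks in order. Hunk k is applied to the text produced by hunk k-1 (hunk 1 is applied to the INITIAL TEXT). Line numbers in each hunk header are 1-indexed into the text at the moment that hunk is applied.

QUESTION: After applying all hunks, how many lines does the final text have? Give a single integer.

Answer: 10

Derivation:
Hunk 1: at line 3 remove [glg,xed,xhzm] add [iazp] -> 6 lines: xrww bxml psvk iazp blgd wiz
Hunk 2: at line 1 remove [psvk] add [jsrh,irn,bfc] -> 8 lines: xrww bxml jsrh irn bfc iazp blgd wiz
Hunk 3: at line 1 remove [jsrh] add [nut,refy] -> 9 lines: xrww bxml nut refy irn bfc iazp blgd wiz
Hunk 4: at line 3 remove [irn,bfc] add [clkgl,bpn,fwzw] -> 10 lines: xrww bxml nut refy clkgl bpn fwzw iazp blgd wiz
Hunk 5: at line 4 remove [bpn,fwzw,iazp] add [tupao,ldazy,oyoi] -> 10 lines: xrww bxml nut refy clkgl tupao ldazy oyoi blgd wiz
Hunk 6: at line 2 remove [nut,refy,clkgl] add [dprg,ijwd,chz] -> 10 lines: xrww bxml dprg ijwd chz tupao ldazy oyoi blgd wiz
Final line count: 10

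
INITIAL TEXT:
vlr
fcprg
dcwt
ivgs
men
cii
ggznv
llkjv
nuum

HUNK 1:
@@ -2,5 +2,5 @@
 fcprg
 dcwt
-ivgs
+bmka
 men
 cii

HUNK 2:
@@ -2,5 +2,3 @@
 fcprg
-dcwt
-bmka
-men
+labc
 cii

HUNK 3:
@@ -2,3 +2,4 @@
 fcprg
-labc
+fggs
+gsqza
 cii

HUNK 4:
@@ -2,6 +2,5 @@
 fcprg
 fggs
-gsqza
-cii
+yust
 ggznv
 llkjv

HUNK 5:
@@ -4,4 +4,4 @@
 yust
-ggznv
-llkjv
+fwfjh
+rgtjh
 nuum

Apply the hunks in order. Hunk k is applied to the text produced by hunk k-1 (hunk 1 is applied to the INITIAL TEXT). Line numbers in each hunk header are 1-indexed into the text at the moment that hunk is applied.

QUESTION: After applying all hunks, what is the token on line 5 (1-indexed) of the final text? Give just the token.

Hunk 1: at line 2 remove [ivgs] add [bmka] -> 9 lines: vlr fcprg dcwt bmka men cii ggznv llkjv nuum
Hunk 2: at line 2 remove [dcwt,bmka,men] add [labc] -> 7 lines: vlr fcprg labc cii ggznv llkjv nuum
Hunk 3: at line 2 remove [labc] add [fggs,gsqza] -> 8 lines: vlr fcprg fggs gsqza cii ggznv llkjv nuum
Hunk 4: at line 2 remove [gsqza,cii] add [yust] -> 7 lines: vlr fcprg fggs yust ggznv llkjv nuum
Hunk 5: at line 4 remove [ggznv,llkjv] add [fwfjh,rgtjh] -> 7 lines: vlr fcprg fggs yust fwfjh rgtjh nuum
Final line 5: fwfjh

Answer: fwfjh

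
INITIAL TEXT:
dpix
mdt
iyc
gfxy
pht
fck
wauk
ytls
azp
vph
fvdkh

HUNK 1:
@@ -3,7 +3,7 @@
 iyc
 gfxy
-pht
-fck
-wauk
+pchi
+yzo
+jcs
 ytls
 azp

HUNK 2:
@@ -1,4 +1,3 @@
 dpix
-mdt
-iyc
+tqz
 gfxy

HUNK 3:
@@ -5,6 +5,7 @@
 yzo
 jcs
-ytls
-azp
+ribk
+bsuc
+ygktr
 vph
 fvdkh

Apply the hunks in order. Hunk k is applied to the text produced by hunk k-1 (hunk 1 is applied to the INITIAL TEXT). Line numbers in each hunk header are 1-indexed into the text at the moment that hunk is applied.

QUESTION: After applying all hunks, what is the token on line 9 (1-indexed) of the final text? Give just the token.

Answer: ygktr

Derivation:
Hunk 1: at line 3 remove [pht,fck,wauk] add [pchi,yzo,jcs] -> 11 lines: dpix mdt iyc gfxy pchi yzo jcs ytls azp vph fvdkh
Hunk 2: at line 1 remove [mdt,iyc] add [tqz] -> 10 lines: dpix tqz gfxy pchi yzo jcs ytls azp vph fvdkh
Hunk 3: at line 5 remove [ytls,azp] add [ribk,bsuc,ygktr] -> 11 lines: dpix tqz gfxy pchi yzo jcs ribk bsuc ygktr vph fvdkh
Final line 9: ygktr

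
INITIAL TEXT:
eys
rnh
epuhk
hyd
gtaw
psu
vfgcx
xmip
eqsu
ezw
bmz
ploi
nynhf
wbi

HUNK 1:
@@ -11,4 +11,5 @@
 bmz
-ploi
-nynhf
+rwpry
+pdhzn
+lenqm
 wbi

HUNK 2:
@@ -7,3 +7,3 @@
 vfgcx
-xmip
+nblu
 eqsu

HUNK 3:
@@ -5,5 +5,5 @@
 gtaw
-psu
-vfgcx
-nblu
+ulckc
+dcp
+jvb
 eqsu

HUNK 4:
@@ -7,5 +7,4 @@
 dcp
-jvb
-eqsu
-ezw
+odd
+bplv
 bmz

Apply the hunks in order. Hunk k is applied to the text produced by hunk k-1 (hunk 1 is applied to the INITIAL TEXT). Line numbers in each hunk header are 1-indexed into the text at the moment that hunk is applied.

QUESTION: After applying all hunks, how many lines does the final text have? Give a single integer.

Answer: 14

Derivation:
Hunk 1: at line 11 remove [ploi,nynhf] add [rwpry,pdhzn,lenqm] -> 15 lines: eys rnh epuhk hyd gtaw psu vfgcx xmip eqsu ezw bmz rwpry pdhzn lenqm wbi
Hunk 2: at line 7 remove [xmip] add [nblu] -> 15 lines: eys rnh epuhk hyd gtaw psu vfgcx nblu eqsu ezw bmz rwpry pdhzn lenqm wbi
Hunk 3: at line 5 remove [psu,vfgcx,nblu] add [ulckc,dcp,jvb] -> 15 lines: eys rnh epuhk hyd gtaw ulckc dcp jvb eqsu ezw bmz rwpry pdhzn lenqm wbi
Hunk 4: at line 7 remove [jvb,eqsu,ezw] add [odd,bplv] -> 14 lines: eys rnh epuhk hyd gtaw ulckc dcp odd bplv bmz rwpry pdhzn lenqm wbi
Final line count: 14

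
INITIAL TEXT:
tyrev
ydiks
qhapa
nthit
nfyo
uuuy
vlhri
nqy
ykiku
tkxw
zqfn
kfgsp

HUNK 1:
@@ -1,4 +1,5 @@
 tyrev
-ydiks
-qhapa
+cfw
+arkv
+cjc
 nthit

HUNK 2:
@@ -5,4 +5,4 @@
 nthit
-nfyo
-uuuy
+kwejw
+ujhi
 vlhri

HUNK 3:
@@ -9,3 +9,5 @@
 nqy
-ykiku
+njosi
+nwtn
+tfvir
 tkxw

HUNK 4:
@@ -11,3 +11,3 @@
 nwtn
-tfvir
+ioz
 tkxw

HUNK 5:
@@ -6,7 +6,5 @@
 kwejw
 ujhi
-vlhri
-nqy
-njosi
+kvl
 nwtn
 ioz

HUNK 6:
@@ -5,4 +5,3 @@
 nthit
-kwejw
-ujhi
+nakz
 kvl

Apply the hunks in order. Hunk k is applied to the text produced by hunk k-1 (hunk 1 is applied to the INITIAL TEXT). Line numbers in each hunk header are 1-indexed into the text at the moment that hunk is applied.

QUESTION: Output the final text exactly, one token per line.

Hunk 1: at line 1 remove [ydiks,qhapa] add [cfw,arkv,cjc] -> 13 lines: tyrev cfw arkv cjc nthit nfyo uuuy vlhri nqy ykiku tkxw zqfn kfgsp
Hunk 2: at line 5 remove [nfyo,uuuy] add [kwejw,ujhi] -> 13 lines: tyrev cfw arkv cjc nthit kwejw ujhi vlhri nqy ykiku tkxw zqfn kfgsp
Hunk 3: at line 9 remove [ykiku] add [njosi,nwtn,tfvir] -> 15 lines: tyrev cfw arkv cjc nthit kwejw ujhi vlhri nqy njosi nwtn tfvir tkxw zqfn kfgsp
Hunk 4: at line 11 remove [tfvir] add [ioz] -> 15 lines: tyrev cfw arkv cjc nthit kwejw ujhi vlhri nqy njosi nwtn ioz tkxw zqfn kfgsp
Hunk 5: at line 6 remove [vlhri,nqy,njosi] add [kvl] -> 13 lines: tyrev cfw arkv cjc nthit kwejw ujhi kvl nwtn ioz tkxw zqfn kfgsp
Hunk 6: at line 5 remove [kwejw,ujhi] add [nakz] -> 12 lines: tyrev cfw arkv cjc nthit nakz kvl nwtn ioz tkxw zqfn kfgsp

Answer: tyrev
cfw
arkv
cjc
nthit
nakz
kvl
nwtn
ioz
tkxw
zqfn
kfgsp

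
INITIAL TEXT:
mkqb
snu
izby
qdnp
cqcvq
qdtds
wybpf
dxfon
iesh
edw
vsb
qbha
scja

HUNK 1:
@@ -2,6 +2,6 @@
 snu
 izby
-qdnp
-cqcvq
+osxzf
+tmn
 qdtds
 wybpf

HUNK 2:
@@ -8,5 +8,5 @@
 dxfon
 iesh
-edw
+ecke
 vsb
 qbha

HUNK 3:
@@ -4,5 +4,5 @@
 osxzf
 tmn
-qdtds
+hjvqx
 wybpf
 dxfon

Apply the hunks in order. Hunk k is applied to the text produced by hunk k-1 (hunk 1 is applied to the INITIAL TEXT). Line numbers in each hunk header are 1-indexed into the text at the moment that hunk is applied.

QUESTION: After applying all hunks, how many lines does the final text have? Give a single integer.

Answer: 13

Derivation:
Hunk 1: at line 2 remove [qdnp,cqcvq] add [osxzf,tmn] -> 13 lines: mkqb snu izby osxzf tmn qdtds wybpf dxfon iesh edw vsb qbha scja
Hunk 2: at line 8 remove [edw] add [ecke] -> 13 lines: mkqb snu izby osxzf tmn qdtds wybpf dxfon iesh ecke vsb qbha scja
Hunk 3: at line 4 remove [qdtds] add [hjvqx] -> 13 lines: mkqb snu izby osxzf tmn hjvqx wybpf dxfon iesh ecke vsb qbha scja
Final line count: 13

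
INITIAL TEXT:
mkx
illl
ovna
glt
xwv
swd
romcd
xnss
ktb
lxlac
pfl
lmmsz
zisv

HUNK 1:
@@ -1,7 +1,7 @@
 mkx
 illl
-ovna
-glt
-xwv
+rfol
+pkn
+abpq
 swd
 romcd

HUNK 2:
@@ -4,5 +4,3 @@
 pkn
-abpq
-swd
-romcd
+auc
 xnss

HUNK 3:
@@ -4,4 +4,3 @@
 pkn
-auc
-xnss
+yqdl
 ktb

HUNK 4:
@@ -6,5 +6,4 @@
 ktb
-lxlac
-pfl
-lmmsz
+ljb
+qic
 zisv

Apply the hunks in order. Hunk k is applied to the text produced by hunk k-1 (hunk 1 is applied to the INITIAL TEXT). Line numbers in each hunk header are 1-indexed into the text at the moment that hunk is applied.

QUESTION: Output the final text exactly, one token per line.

Hunk 1: at line 1 remove [ovna,glt,xwv] add [rfol,pkn,abpq] -> 13 lines: mkx illl rfol pkn abpq swd romcd xnss ktb lxlac pfl lmmsz zisv
Hunk 2: at line 4 remove [abpq,swd,romcd] add [auc] -> 11 lines: mkx illl rfol pkn auc xnss ktb lxlac pfl lmmsz zisv
Hunk 3: at line 4 remove [auc,xnss] add [yqdl] -> 10 lines: mkx illl rfol pkn yqdl ktb lxlac pfl lmmsz zisv
Hunk 4: at line 6 remove [lxlac,pfl,lmmsz] add [ljb,qic] -> 9 lines: mkx illl rfol pkn yqdl ktb ljb qic zisv

Answer: mkx
illl
rfol
pkn
yqdl
ktb
ljb
qic
zisv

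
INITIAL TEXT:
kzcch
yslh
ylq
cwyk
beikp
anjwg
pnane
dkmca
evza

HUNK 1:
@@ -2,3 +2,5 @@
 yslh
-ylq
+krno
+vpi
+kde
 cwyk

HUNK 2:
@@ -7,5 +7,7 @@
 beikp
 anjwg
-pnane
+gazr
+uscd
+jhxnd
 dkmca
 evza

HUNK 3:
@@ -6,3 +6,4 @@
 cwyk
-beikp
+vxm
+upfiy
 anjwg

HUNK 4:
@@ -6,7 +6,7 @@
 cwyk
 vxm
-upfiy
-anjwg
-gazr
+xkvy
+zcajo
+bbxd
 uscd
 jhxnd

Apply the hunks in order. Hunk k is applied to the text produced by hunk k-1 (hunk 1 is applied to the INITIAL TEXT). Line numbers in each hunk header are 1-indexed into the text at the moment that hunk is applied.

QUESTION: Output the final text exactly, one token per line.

Answer: kzcch
yslh
krno
vpi
kde
cwyk
vxm
xkvy
zcajo
bbxd
uscd
jhxnd
dkmca
evza

Derivation:
Hunk 1: at line 2 remove [ylq] add [krno,vpi,kde] -> 11 lines: kzcch yslh krno vpi kde cwyk beikp anjwg pnane dkmca evza
Hunk 2: at line 7 remove [pnane] add [gazr,uscd,jhxnd] -> 13 lines: kzcch yslh krno vpi kde cwyk beikp anjwg gazr uscd jhxnd dkmca evza
Hunk 3: at line 6 remove [beikp] add [vxm,upfiy] -> 14 lines: kzcch yslh krno vpi kde cwyk vxm upfiy anjwg gazr uscd jhxnd dkmca evza
Hunk 4: at line 6 remove [upfiy,anjwg,gazr] add [xkvy,zcajo,bbxd] -> 14 lines: kzcch yslh krno vpi kde cwyk vxm xkvy zcajo bbxd uscd jhxnd dkmca evza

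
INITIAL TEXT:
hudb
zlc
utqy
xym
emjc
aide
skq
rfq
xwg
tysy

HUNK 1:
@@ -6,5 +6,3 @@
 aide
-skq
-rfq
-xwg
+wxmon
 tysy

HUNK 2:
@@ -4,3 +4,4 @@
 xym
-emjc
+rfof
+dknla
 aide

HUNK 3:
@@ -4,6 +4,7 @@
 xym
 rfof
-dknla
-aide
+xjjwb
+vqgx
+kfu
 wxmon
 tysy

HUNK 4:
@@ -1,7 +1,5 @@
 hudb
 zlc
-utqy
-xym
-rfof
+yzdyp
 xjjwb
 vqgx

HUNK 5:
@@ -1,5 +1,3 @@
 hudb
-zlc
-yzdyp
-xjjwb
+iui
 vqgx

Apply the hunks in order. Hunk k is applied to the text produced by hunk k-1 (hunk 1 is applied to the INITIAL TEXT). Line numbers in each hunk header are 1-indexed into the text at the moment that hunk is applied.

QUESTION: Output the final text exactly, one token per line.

Answer: hudb
iui
vqgx
kfu
wxmon
tysy

Derivation:
Hunk 1: at line 6 remove [skq,rfq,xwg] add [wxmon] -> 8 lines: hudb zlc utqy xym emjc aide wxmon tysy
Hunk 2: at line 4 remove [emjc] add [rfof,dknla] -> 9 lines: hudb zlc utqy xym rfof dknla aide wxmon tysy
Hunk 3: at line 4 remove [dknla,aide] add [xjjwb,vqgx,kfu] -> 10 lines: hudb zlc utqy xym rfof xjjwb vqgx kfu wxmon tysy
Hunk 4: at line 1 remove [utqy,xym,rfof] add [yzdyp] -> 8 lines: hudb zlc yzdyp xjjwb vqgx kfu wxmon tysy
Hunk 5: at line 1 remove [zlc,yzdyp,xjjwb] add [iui] -> 6 lines: hudb iui vqgx kfu wxmon tysy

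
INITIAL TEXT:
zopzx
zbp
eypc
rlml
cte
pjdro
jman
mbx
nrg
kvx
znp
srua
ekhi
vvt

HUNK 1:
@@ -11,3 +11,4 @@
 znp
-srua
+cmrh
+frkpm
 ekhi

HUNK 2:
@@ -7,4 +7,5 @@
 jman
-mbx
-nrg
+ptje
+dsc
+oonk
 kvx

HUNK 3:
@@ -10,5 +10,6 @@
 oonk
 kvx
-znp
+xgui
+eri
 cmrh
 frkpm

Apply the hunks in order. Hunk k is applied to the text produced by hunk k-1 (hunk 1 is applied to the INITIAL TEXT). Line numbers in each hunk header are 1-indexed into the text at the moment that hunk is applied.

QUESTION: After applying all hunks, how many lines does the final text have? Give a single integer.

Hunk 1: at line 11 remove [srua] add [cmrh,frkpm] -> 15 lines: zopzx zbp eypc rlml cte pjdro jman mbx nrg kvx znp cmrh frkpm ekhi vvt
Hunk 2: at line 7 remove [mbx,nrg] add [ptje,dsc,oonk] -> 16 lines: zopzx zbp eypc rlml cte pjdro jman ptje dsc oonk kvx znp cmrh frkpm ekhi vvt
Hunk 3: at line 10 remove [znp] add [xgui,eri] -> 17 lines: zopzx zbp eypc rlml cte pjdro jman ptje dsc oonk kvx xgui eri cmrh frkpm ekhi vvt
Final line count: 17

Answer: 17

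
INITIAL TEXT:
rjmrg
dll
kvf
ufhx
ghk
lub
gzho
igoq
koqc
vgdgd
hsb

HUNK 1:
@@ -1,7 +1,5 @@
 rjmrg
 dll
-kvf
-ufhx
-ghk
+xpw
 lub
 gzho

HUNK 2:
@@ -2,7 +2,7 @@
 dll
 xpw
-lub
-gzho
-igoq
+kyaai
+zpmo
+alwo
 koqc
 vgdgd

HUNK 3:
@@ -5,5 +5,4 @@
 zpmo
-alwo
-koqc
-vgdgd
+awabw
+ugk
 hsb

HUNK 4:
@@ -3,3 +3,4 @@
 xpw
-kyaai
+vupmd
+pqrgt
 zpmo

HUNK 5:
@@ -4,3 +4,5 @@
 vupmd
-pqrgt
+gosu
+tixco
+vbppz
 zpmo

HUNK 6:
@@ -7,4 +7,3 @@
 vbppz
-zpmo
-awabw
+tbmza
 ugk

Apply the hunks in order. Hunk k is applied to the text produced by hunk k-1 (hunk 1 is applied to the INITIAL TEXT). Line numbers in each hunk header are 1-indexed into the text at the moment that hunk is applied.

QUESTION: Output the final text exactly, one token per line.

Answer: rjmrg
dll
xpw
vupmd
gosu
tixco
vbppz
tbmza
ugk
hsb

Derivation:
Hunk 1: at line 1 remove [kvf,ufhx,ghk] add [xpw] -> 9 lines: rjmrg dll xpw lub gzho igoq koqc vgdgd hsb
Hunk 2: at line 2 remove [lub,gzho,igoq] add [kyaai,zpmo,alwo] -> 9 lines: rjmrg dll xpw kyaai zpmo alwo koqc vgdgd hsb
Hunk 3: at line 5 remove [alwo,koqc,vgdgd] add [awabw,ugk] -> 8 lines: rjmrg dll xpw kyaai zpmo awabw ugk hsb
Hunk 4: at line 3 remove [kyaai] add [vupmd,pqrgt] -> 9 lines: rjmrg dll xpw vupmd pqrgt zpmo awabw ugk hsb
Hunk 5: at line 4 remove [pqrgt] add [gosu,tixco,vbppz] -> 11 lines: rjmrg dll xpw vupmd gosu tixco vbppz zpmo awabw ugk hsb
Hunk 6: at line 7 remove [zpmo,awabw] add [tbmza] -> 10 lines: rjmrg dll xpw vupmd gosu tixco vbppz tbmza ugk hsb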